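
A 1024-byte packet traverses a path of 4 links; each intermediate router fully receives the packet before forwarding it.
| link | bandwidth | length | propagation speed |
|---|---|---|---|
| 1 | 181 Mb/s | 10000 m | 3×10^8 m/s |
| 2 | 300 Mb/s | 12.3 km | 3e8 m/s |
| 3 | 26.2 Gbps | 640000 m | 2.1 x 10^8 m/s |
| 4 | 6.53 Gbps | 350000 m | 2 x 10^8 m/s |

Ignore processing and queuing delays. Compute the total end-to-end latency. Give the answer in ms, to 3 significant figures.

L = 1024 × 8 = 8192 bits.
Transmission delays (L/R per hop): 0.0452597, 0.0273067, 0.000312672, 0.00125452 ms; sum = 0.0741335 ms.
Propagation delays (d/s per hop): 0.0333333, 0.041, 3.04762, 1.75 ms; sum = 4.87195 ms.
End-to-end = 4.95 ms.

4.95 ms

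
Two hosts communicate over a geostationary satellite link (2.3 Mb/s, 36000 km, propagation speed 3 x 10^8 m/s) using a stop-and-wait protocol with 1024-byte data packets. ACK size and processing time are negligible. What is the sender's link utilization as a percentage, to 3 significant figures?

t_tx = L/R = 8192/2300000 = 0.00356174 s.
t_prop = 36000000/300000000 = 0.12 s; RTT = 0.24 s.
Cycle = t_tx + RTT = 0.243562 s.
Utilization = t_tx / cycle = 0.00356174/0.243562 = 1.46 %.

1.46 %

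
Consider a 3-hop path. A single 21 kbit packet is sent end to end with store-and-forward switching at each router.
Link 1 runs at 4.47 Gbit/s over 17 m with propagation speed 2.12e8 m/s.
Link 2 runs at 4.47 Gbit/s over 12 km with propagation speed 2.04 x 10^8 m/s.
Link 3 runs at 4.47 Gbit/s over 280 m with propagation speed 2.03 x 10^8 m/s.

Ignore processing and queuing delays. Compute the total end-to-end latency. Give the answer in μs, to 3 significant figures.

L = 21000 bits.
Transmission delay per hop = L/R = 21000/4470000000 = 4.69799 μs; 3 hops → 14.094 μs.
Propagation delays (d/s per hop): 0.0801887, 58.8235, 1.37931 μs; sum = 60.283 μs.
End-to-end = 74.4 μs.

74.4 μs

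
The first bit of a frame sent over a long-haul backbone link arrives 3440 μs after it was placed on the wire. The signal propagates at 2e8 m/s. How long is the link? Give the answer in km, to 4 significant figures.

688.0 km

d = s × t_prop = 200000000 × 0.00344 = 688.0 km.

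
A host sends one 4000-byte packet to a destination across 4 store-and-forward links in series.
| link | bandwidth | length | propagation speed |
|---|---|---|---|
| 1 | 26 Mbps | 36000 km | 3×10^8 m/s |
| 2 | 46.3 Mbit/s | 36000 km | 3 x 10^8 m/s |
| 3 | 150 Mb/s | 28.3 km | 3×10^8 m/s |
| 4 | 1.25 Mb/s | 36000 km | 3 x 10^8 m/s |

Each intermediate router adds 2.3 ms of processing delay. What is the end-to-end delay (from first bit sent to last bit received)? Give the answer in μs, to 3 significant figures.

L = 4000 × 8 = 32000 bits.
Transmission delays (L/R per hop): 1230.77, 691.145, 213.333, 25600 μs; sum = 27735.2 μs.
Propagation delays (d/s per hop): 120000, 120000, 94.3333, 120000 μs; sum = 360094 μs.
Processing at 3 router(s): 3 × 2.3 ms = 6900 μs.
End-to-end = 395000 μs.

395000 μs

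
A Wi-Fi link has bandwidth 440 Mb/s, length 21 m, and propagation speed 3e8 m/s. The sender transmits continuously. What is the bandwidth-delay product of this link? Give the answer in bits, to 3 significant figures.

Propagation delay = 21 / 300000000 = 7e-08 s.
BDP = R × t_prop = 440000000 × 7e-08 = 30.8 bits.

30.8 bits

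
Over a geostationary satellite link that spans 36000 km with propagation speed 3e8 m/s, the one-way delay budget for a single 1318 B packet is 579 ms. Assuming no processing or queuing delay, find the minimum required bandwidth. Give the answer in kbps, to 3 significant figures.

23.0 kbps

L = 10544 bits.
Propagation delay = 36000000 / 300000000 = 120 ms.
Transmission budget = 579 − 120 = 459 ms.
R ≥ L / t_tx = 10544 bits / 0.459 s = 23.0 kbps.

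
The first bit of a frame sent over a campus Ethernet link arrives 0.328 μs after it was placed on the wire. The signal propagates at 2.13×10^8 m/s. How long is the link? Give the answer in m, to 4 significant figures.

69.86 m

d = s × t_prop = 213000000 × 3.28e-07 = 69.86 m.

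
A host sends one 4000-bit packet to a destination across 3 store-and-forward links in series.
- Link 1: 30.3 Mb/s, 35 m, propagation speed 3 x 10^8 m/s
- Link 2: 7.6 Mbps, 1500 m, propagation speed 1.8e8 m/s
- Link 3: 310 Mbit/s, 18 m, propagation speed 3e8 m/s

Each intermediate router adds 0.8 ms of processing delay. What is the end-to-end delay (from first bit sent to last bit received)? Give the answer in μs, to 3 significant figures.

2280 μs

Transmission delays (L/R per hop): 132.013, 526.316, 12.9032 μs; sum = 671.232 μs.
Propagation delays (d/s per hop): 0.116667, 8.33333, 0.06 μs; sum = 8.51 μs.
Processing at 2 router(s): 2 × 0.8 ms = 1600 μs.
End-to-end = 2280 μs.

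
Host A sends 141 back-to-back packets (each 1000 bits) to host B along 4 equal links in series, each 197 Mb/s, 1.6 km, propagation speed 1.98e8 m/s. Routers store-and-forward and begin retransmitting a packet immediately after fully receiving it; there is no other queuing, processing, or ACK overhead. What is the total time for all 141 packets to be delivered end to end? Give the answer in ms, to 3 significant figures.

Per-hop transmission t_tx = L/R = 1000/197000000 = 0.00507614 ms.
Per-hop propagation t_prop = 1600/198000000 = 0.00808081 ms.
Pipeline fill: first packet needs 4·t_tx to clear all hops; remaining 140 packets each add one t_tx.
Total = (4+141-1)·t_tx + 4·t_prop = 144·0.00507614 + 4·0.00808081 = 0.763 ms.

0.763 ms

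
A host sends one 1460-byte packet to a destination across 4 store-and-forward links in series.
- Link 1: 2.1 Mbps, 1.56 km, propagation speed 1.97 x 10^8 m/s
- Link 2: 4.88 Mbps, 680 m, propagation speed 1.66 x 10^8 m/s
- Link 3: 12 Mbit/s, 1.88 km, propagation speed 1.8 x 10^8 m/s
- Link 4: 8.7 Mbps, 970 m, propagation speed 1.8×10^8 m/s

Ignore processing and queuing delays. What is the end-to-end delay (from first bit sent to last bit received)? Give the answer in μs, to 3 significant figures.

10300 μs

L = 1460 × 8 = 11680 bits.
Transmission delays (L/R per hop): 5561.9, 2393.44, 973.333, 1342.53 μs; sum = 10271.2 μs.
Propagation delays (d/s per hop): 7.91878, 4.09639, 10.4444, 5.38889 μs; sum = 27.8485 μs.
End-to-end = 10300 μs.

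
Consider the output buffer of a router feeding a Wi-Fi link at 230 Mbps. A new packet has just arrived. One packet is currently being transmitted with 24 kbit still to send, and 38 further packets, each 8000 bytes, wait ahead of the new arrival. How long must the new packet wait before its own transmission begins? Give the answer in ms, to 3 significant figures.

Each queued packet: L/R = 64000/230000000 = 0.278261 ms.
38 queued → 10.5739 ms.
Plus remaining 24000 bits of current packet: 0.104348 ms.
Queuing delay = 10.7 ms.

10.7 ms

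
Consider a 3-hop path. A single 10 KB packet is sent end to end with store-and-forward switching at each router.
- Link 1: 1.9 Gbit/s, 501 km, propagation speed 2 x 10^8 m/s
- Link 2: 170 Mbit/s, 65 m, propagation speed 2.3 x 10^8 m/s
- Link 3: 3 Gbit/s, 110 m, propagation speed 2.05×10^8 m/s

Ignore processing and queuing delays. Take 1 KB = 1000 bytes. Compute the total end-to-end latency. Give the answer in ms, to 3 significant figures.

3.05 ms

L = 80000 bits.
Transmission delays (L/R per hop): 0.0421053, 0.470588, 0.0266667 ms; sum = 0.53936 ms.
Propagation delays (d/s per hop): 2.505, 0.000282609, 0.000536585 ms; sum = 2.50582 ms.
End-to-end = 3.05 ms.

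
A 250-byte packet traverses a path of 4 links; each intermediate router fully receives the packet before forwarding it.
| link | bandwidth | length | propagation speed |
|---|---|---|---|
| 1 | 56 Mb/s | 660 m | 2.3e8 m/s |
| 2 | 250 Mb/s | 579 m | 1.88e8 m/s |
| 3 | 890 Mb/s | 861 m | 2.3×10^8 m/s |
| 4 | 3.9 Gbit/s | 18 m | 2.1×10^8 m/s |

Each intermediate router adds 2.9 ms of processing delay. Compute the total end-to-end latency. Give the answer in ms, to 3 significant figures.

8.76 ms

L = 250 × 8 = 2000 bits.
Transmission delays (L/R per hop): 0.0357143, 0.008, 0.00224719, 0.000512821 ms; sum = 0.0464743 ms.
Propagation delays (d/s per hop): 0.00286957, 0.00307979, 0.00374348, 8.57143e-05 ms; sum = 0.00977854 ms.
Processing at 3 router(s): 3 × 2.9 ms = 8.7 ms.
End-to-end = 8.76 ms.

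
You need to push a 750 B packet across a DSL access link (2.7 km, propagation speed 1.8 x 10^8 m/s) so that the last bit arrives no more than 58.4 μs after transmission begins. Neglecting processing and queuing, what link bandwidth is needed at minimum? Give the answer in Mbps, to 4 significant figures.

L = 6000 bits.
Propagation delay = 2700 / 180000000 = 15 μs.
Transmission budget = 58.4 − 15 = 43.4 μs.
R ≥ L / t_tx = 6000 bits / 4.34e-05 s = 138.2 Mbps.

138.2 Mbps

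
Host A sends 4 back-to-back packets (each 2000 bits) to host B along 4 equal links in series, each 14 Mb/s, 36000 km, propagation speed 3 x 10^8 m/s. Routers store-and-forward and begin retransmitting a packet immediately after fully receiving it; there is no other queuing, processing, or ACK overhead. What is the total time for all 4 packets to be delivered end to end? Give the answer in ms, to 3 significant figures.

481 ms

Per-hop transmission t_tx = L/R = 2000/14000000 = 0.142857 ms.
Per-hop propagation t_prop = 36000000/300000000 = 120 ms.
Pipeline fill: first packet needs 4·t_tx to clear all hops; remaining 3 packets each add one t_tx.
Total = (4+4-1)·t_tx + 4·t_prop = 7·0.142857 + 4·120 = 481 ms.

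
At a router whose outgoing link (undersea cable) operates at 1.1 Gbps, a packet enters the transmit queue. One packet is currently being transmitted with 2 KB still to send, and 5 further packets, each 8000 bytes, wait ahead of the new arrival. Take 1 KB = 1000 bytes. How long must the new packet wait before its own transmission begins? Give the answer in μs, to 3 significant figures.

Each queued packet: L/R = 64000/1100000000 = 58.1818 μs.
5 queued → 290.909 μs.
Plus remaining 16000 bits of current packet: 14.5455 μs.
Queuing delay = 305 μs.

305 μs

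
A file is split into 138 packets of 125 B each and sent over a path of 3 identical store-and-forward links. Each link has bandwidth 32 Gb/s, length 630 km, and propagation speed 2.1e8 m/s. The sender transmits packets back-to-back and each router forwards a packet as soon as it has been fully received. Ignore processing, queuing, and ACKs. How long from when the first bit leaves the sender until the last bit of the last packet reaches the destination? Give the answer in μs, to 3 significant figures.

9000 μs

Per-hop transmission t_tx = L/R = 1000/32000000000 = 0.03125 μs.
Per-hop propagation t_prop = 630000/210000000 = 3000 μs.
Pipeline fill: first packet needs 3·t_tx to clear all hops; remaining 137 packets each add one t_tx.
Total = (3+138-1)·t_tx + 3·t_prop = 140·0.03125 + 3·3000 = 9000 μs.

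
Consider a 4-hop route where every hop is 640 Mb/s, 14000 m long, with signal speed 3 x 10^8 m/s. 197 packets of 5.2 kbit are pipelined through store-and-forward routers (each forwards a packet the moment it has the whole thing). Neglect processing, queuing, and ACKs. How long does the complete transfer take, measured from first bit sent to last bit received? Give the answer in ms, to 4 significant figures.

1.812 ms

Per-hop transmission t_tx = L/R = 5200/640000000 = 0.008125 ms.
Per-hop propagation t_prop = 14000/300000000 = 0.0466667 ms.
Pipeline fill: first packet needs 4·t_tx to clear all hops; remaining 196 packets each add one t_tx.
Total = (4+197-1)·t_tx + 4·t_prop = 200·0.008125 + 4·0.0466667 = 1.812 ms.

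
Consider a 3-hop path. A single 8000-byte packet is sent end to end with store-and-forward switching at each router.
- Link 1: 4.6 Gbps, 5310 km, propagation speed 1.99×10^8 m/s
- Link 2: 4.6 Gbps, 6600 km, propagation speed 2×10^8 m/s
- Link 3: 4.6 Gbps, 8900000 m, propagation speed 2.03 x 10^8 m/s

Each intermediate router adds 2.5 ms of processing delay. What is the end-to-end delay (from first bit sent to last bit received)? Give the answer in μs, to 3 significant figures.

109000 μs

L = 8000 × 8 = 64000 bits.
Transmission delay per hop = L/R = 64000/4600000000 = 13.913 μs; 3 hops → 41.7391 μs.
Propagation delays (d/s per hop): 26683.4, 33000, 43842.4 μs; sum = 103526 μs.
Processing at 2 router(s): 2 × 2.5 ms = 5000 μs.
End-to-end = 109000 μs.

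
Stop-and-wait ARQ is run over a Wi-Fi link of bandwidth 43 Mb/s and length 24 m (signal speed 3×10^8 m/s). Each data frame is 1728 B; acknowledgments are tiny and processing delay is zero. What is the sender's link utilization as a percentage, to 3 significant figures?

100 %

t_tx = L/R = 13824/43000000 = 0.000321488 s.
t_prop = 24/300000000 = 8e-08 s; RTT = 1.6e-07 s.
Cycle = t_tx + RTT = 0.000321648 s.
Utilization = t_tx / cycle = 0.000321488/0.000321648 = 100 %.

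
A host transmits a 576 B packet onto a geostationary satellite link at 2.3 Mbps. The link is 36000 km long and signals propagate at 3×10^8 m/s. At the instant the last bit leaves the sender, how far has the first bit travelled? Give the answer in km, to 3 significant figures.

t_tx = L/R = 4608/2300000 = 0.00200348 s.
Distance = s × t_tx = 300000000 × 0.00200348 = 601 km.

601 km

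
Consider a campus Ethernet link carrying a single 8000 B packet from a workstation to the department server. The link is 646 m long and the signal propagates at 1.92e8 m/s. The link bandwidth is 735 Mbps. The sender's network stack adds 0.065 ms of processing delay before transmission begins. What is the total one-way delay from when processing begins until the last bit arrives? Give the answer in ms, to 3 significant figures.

0.155 ms

L = 8000 × 8 = 64000 bits.
Transmission delay = L/R = 64000 / 735000000 = 0.0870748 ms.
Propagation delay = d/s = 646 m / 192000000 m/s = 0.00336458 ms.
Plus processing delay 0.065 ms = 0.065 ms.
Total = 0.155 ms.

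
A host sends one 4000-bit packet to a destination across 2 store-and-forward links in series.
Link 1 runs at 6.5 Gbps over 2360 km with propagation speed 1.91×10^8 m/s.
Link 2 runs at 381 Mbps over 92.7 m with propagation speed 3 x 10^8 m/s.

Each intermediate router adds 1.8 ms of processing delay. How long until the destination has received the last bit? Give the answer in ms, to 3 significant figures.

14.2 ms

Transmission delays (L/R per hop): 0.000615385, 0.0104987 ms; sum = 0.0111141 ms.
Propagation delays (d/s per hop): 12.356, 0.000309 ms; sum = 12.3563 ms.
Processing at 1 router(s): 1 × 1.8 ms = 1.8 ms.
End-to-end = 14.2 ms.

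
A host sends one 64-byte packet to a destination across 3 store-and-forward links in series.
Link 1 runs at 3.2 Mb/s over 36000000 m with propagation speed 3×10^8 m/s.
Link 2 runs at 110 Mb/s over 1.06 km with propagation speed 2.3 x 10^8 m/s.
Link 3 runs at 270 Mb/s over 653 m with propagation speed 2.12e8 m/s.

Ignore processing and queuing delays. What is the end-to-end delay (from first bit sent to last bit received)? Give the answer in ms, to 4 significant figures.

120.2 ms

L = 64 × 8 = 512 bits.
Transmission delays (L/R per hop): 0.16, 0.00465455, 0.0018963 ms; sum = 0.166551 ms.
Propagation delays (d/s per hop): 120, 0.0046087, 0.00308019 ms; sum = 120.008 ms.
End-to-end = 120.2 ms.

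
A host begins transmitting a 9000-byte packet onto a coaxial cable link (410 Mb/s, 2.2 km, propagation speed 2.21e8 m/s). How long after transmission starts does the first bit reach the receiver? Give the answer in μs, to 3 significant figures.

9.95 μs

First bit experiences only propagation delay: d/s = 2200/221000000 = 9.95 μs.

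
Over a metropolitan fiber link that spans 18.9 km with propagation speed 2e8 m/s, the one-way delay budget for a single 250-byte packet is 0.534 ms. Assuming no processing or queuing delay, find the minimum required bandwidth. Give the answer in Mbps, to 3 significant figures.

L = 2000 bits.
Propagation delay = 18900 / 200000000 = 0.0945 ms.
Transmission budget = 0.534 − 0.0945 = 0.4395 ms.
R ≥ L / t_tx = 2000 bits / 0.0004395 s = 4.55 Mbps.

4.55 Mbps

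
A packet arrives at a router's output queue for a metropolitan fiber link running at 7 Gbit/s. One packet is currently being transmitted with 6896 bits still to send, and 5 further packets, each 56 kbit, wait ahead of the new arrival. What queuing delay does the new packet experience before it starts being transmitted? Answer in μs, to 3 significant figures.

41.0 μs

Each queued packet: L/R = 56000/7000000000 = 8 μs.
5 queued → 40 μs.
Plus remaining 6896 bits of current packet: 0.985143 μs.
Queuing delay = 41.0 μs.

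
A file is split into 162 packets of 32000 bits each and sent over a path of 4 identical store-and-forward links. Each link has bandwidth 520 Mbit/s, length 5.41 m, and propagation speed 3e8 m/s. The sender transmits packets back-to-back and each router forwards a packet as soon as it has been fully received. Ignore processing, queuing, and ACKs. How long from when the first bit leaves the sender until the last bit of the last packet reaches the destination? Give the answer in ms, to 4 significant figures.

10.15 ms

Per-hop transmission t_tx = L/R = 32000/520000000 = 0.0615385 ms.
Per-hop propagation t_prop = 5.41/300000000 = 1.80333e-05 ms.
Pipeline fill: first packet needs 4·t_tx to clear all hops; remaining 161 packets each add one t_tx.
Total = (4+162-1)·t_tx + 4·t_prop = 165·0.0615385 + 4·1.80333e-05 = 10.15 ms.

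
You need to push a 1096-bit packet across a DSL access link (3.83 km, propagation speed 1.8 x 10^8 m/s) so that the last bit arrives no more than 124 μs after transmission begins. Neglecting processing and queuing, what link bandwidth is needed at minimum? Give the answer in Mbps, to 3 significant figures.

10.7 Mbps

Propagation delay = 3830 / 180000000 = 21.2778 μs.
Transmission budget = 124 − 21.2778 = 102.722 μs.
R ≥ L / t_tx = 1096 bits / 0.000102722 s = 10.7 Mbps.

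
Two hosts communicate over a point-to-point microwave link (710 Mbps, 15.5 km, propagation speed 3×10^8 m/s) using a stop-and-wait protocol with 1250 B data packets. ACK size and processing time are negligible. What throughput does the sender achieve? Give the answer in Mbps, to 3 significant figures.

85.2 Mbps

t_tx = L/R = 10000/710000000 = 1.40845e-05 s.
t_prop = 15500/300000000 = 5.16667e-05 s; RTT = 0.000103333 s.
Cycle = t_tx + RTT = 0.000117418 s.
Throughput = L / cycle = 10000 / 0.000117418 = 85.2 Mbps.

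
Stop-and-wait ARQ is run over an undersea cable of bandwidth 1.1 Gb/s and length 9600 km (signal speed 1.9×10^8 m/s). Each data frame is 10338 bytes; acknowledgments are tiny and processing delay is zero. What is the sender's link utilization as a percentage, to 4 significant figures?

0.07435 %

t_tx = L/R = 82704/1100000000 = 7.51855e-05 s.
t_prop = 9600000/190000000 = 0.0505263 s; RTT = 0.101053 s.
Cycle = t_tx + RTT = 0.101128 s.
Utilization = t_tx / cycle = 7.51855e-05/0.101128 = 0.07435 %.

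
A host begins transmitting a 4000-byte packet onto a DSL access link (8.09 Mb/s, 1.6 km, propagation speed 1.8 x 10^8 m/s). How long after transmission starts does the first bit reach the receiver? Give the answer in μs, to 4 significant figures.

8.889 μs

First bit experiences only propagation delay: d/s = 1600/180000000 = 8.889 μs.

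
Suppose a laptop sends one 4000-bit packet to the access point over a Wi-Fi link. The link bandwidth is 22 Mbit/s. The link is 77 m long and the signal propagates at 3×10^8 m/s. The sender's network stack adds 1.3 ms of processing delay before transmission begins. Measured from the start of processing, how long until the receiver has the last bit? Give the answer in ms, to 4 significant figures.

Transmission delay = L/R = 4000 / 22000000 = 0.181818 ms.
Propagation delay = d/s = 77 m / 300000000 m/s = 0.000256667 ms.
Plus processing delay 1.3 ms = 1.3 ms.
Total = 1.482 ms.

1.482 ms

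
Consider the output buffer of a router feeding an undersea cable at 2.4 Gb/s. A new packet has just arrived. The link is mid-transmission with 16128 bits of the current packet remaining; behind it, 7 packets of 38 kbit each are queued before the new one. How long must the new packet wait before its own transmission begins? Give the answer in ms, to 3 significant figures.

0.118 ms

Each queued packet: L/R = 38000/2400000000 = 0.0158333 ms.
7 queued → 0.110833 ms.
Plus remaining 16128 bits of current packet: 0.00672 ms.
Queuing delay = 0.118 ms.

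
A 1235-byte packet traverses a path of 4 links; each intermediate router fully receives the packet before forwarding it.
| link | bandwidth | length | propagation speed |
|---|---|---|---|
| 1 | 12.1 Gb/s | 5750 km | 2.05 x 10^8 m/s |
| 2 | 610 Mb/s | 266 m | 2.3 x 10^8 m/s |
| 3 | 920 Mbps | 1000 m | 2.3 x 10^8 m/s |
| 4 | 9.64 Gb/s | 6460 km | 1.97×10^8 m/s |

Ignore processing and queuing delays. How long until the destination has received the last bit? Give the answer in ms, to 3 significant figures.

60.9 ms

L = 1235 × 8 = 9880 bits.
Transmission delays (L/R per hop): 0.000816529, 0.0161967, 0.0107391, 0.0010249 ms; sum = 0.0287773 ms.
Propagation delays (d/s per hop): 28.0488, 0.00115652, 0.00434783, 32.7919 ms; sum = 60.8462 ms.
End-to-end = 60.9 ms.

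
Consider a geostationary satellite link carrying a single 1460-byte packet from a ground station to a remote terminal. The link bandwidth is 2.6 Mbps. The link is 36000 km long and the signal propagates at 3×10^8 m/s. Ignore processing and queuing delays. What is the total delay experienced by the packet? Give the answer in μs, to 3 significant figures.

L = 1460 × 8 = 11680 bits.
Transmission delay = L/R = 11680 / 2600000 = 4492.31 μs.
Propagation delay = d/s = 36000000 m / 300000000 m/s = 120000 μs.
Total = 124000 μs.

124000 μs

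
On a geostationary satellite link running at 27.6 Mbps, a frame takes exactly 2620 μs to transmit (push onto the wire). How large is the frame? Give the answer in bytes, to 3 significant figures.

9040 bytes

L = R × t_tx = 27600000 b/s × 0.00262 s = 72312 bits.
In bytes: 72312 / 8 = 9040 bytes.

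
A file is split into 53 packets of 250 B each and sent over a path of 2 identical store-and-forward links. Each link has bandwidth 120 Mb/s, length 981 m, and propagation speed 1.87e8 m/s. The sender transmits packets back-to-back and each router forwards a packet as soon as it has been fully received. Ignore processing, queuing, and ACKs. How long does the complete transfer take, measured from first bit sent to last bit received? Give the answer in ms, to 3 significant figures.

Per-hop transmission t_tx = L/R = 2000/120000000 = 0.0166667 ms.
Per-hop propagation t_prop = 981/187000000 = 0.00524599 ms.
Pipeline fill: first packet needs 2·t_tx to clear all hops; remaining 52 packets each add one t_tx.
Total = (2+53-1)·t_tx + 2·t_prop = 54·0.0166667 + 2·0.00524599 = 0.910 ms.

0.910 ms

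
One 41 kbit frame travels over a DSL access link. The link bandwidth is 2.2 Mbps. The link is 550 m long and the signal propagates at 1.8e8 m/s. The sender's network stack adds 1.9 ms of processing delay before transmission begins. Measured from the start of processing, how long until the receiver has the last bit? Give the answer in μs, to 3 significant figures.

L = 41000 bits.
Transmission delay = L/R = 41000 / 2200000 = 18636.4 μs.
Propagation delay = d/s = 550 m / 180000000 m/s = 3.05556 μs.
Plus processing delay 1.9 ms = 1900 μs.
Total = 20500 μs.

20500 μs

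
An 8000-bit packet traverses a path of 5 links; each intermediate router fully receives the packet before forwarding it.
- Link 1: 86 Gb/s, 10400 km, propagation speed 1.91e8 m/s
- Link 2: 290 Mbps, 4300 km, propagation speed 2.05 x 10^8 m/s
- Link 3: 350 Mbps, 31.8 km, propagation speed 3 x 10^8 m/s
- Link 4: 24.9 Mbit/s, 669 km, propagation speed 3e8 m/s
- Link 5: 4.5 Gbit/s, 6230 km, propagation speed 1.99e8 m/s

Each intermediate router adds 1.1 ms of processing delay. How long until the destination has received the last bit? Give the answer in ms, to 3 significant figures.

114 ms

Transmission delays (L/R per hop): 9.30233e-05, 0.0275862, 0.0228571, 0.321285, 0.00177778 ms; sum = 0.373599 ms.
Propagation delays (d/s per hop): 54.4503, 20.9756, 0.106, 2.23, 31.3065 ms; sum = 109.068 ms.
Processing at 4 router(s): 4 × 1.1 ms = 4.4 ms.
End-to-end = 114 ms.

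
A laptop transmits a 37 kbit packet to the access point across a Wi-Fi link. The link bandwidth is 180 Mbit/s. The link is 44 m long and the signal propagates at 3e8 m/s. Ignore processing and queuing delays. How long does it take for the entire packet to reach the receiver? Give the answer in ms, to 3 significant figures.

L = 37000 bits.
Transmission delay = L/R = 37000 / 180000000 = 0.205556 ms.
Propagation delay = d/s = 44 m / 300000000 m/s = 0.000146667 ms.
Total = 0.206 ms.

0.206 ms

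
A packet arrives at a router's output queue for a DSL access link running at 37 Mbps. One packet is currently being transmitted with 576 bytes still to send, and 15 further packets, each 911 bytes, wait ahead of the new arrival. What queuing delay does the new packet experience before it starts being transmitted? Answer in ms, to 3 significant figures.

3.08 ms

Each queued packet: L/R = 7288/37000000 = 0.196973 ms.
15 queued → 2.95459 ms.
Plus remaining 4608 bits of current packet: 0.124541 ms.
Queuing delay = 3.08 ms.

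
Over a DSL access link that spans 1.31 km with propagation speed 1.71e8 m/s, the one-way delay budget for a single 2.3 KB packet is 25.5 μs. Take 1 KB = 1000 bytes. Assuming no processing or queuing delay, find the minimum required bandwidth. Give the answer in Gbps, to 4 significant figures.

1.031 Gbps

L = 18400 bits.
Propagation delay = 1310 / 171000000 = 7.66082 μs.
Transmission budget = 25.5 − 7.66082 = 17.8392 μs.
R ≥ L / t_tx = 18400 bits / 1.78392e-05 s = 1.031 Gbps.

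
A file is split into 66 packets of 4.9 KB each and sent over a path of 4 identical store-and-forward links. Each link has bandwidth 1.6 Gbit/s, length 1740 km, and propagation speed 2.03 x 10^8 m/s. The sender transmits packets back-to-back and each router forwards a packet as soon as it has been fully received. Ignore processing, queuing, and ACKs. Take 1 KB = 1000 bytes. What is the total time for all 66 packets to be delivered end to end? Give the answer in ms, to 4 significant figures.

Per-hop transmission t_tx = L/R = 39200/1600000000 = 0.0245 ms.
Per-hop propagation t_prop = 1740000/2.03e+08 = 8.57143 ms.
Pipeline fill: first packet needs 4·t_tx to clear all hops; remaining 65 packets each add one t_tx.
Total = (4+66-1)·t_tx + 4·t_prop = 69·0.0245 + 4·8.57143 = 35.98 ms.

35.98 ms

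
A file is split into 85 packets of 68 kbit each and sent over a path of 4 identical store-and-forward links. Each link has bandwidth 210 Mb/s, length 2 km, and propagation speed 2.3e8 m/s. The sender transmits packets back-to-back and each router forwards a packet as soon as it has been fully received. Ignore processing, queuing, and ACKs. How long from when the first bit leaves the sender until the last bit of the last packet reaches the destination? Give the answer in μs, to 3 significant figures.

Per-hop transmission t_tx = L/R = 68000/210000000 = 323.81 μs.
Per-hop propagation t_prop = 2000/2.3e+08 = 8.69565 μs.
Pipeline fill: first packet needs 4·t_tx to clear all hops; remaining 84 packets each add one t_tx.
Total = (4+85-1)·t_tx + 4·t_prop = 88·323.81 + 4·8.69565 = 28500 μs.

28500 μs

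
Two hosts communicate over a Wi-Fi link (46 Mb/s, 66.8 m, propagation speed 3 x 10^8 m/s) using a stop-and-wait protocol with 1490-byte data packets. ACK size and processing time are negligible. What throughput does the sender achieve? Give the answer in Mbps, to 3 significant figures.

45.9 Mbps

t_tx = L/R = 11920/46000000 = 0.00025913 s.
t_prop = 66.8/300000000 = 2.22667e-07 s; RTT = 4.45333e-07 s.
Cycle = t_tx + RTT = 0.000259576 s.
Throughput = L / cycle = 11920 / 0.000259576 = 45.9 Mbps.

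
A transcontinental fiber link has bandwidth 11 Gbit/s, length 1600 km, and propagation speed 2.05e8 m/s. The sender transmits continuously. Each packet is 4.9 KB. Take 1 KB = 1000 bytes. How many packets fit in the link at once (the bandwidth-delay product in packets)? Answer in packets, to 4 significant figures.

Propagation delay = 1600000 / 2.05e+08 = 0.00780488 s.
BDP = R × t_prop = 11000000000 × 0.00780488 = 85853700 bits.
In packets of 39200 bits: 2190 packets.

2190 packets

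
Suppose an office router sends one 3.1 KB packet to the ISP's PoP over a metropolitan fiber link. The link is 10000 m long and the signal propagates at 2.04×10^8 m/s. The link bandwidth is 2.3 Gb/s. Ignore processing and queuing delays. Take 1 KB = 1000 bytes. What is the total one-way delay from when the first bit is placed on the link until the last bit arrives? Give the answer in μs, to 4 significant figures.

59.80 μs

L = 24800 bits.
Transmission delay = L/R = 24800 / 2300000000 = 10.7826 μs.
Propagation delay = d/s = 10000 m / 204000000 m/s = 49.0196 μs.
Total = 59.80 μs.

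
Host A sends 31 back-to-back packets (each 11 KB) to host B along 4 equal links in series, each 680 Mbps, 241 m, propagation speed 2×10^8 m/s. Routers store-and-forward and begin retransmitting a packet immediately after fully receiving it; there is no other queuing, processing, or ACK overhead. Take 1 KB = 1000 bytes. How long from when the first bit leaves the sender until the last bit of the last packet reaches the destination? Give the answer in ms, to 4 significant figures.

4.405 ms

Per-hop transmission t_tx = L/R = 88000/680000000 = 0.129412 ms.
Per-hop propagation t_prop = 241/200000000 = 0.001205 ms.
Pipeline fill: first packet needs 4·t_tx to clear all hops; remaining 30 packets each add one t_tx.
Total = (4+31-1)·t_tx + 4·t_prop = 34·0.129412 + 4·0.001205 = 4.405 ms.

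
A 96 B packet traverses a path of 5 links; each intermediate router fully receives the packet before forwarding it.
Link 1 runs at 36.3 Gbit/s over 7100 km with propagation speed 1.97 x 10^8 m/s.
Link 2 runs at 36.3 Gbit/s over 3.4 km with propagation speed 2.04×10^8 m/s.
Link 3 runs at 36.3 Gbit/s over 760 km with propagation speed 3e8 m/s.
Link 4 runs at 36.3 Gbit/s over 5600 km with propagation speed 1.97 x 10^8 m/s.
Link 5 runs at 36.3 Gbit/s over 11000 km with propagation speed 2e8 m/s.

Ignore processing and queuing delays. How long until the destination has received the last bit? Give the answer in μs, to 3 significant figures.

L = 96 × 8 = 768 bits.
Transmission delay per hop = L/R = 768/36300000000 = 0.021157 μs; 5 hops → 0.105785 μs.
Propagation delays (d/s per hop): 36040.6, 16.6667, 2533.33, 28426.4, 55000 μs; sum = 122017 μs.
End-to-end = 122000 μs.

122000 μs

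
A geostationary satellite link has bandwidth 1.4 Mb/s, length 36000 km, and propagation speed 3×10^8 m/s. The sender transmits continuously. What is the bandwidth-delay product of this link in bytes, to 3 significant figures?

Propagation delay = 36000000 / 300000000 = 0.12 s.
BDP = R × t_prop = 1400000 × 0.12 = 168000 bits.
In bytes: 168000/8 = 21000 bytes.

21000 bytes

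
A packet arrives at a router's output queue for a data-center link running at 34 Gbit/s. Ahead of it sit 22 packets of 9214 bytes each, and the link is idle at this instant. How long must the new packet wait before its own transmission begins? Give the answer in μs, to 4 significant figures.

47.70 μs

Each queued packet: L/R = 73712/34000000000 = 2.168 μs.
22 queued → 47.696 μs.
Queuing delay = 47.70 μs.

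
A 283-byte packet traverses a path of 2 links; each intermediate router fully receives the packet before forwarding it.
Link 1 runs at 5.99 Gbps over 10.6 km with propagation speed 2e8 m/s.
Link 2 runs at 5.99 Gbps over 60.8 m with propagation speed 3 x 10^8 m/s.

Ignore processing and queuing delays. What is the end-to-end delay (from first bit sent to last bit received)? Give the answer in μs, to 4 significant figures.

L = 283 × 8 = 2264 bits.
Transmission delay per hop = L/R = 2264/5990000000 = 0.377963 μs; 2 hops → 0.755927 μs.
Propagation delays (d/s per hop): 53, 0.202667 μs; sum = 53.2027 μs.
End-to-end = 53.96 μs.

53.96 μs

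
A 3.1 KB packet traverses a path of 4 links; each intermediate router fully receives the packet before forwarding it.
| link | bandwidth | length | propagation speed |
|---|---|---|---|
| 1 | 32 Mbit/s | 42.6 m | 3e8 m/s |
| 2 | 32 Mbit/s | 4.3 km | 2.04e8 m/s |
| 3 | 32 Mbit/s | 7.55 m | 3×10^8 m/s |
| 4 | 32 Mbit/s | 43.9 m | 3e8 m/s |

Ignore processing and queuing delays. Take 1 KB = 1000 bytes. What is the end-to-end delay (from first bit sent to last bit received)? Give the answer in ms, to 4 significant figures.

3.121 ms

L = 24800 bits.
Transmission delay per hop = L/R = 24800/32000000 = 0.775 ms; 4 hops → 3.1 ms.
Propagation delays (d/s per hop): 0.000142, 0.0210784, 2.51667e-05, 0.000146333 ms; sum = 0.0213919 ms.
End-to-end = 3.121 ms.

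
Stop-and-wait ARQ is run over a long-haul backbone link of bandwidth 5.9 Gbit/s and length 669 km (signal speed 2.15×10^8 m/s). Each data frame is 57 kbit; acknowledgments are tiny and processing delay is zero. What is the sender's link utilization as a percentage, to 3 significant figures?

0.155 %

t_tx = L/R = 57000/5900000000 = 9.66102e-06 s.
t_prop = 669000/215000000 = 0.00311163 s; RTT = 0.00622326 s.
Cycle = t_tx + RTT = 0.00623292 s.
Utilization = t_tx / cycle = 9.66102e-06/0.00623292 = 0.155 %.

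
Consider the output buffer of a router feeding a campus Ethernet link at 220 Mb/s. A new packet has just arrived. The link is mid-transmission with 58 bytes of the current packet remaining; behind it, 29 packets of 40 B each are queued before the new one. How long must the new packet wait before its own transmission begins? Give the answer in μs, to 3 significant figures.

44.3 μs

Each queued packet: L/R = 320/220000000 = 1.45455 μs.
29 queued → 42.1818 μs.
Plus remaining 464 bits of current packet: 2.10909 μs.
Queuing delay = 44.3 μs.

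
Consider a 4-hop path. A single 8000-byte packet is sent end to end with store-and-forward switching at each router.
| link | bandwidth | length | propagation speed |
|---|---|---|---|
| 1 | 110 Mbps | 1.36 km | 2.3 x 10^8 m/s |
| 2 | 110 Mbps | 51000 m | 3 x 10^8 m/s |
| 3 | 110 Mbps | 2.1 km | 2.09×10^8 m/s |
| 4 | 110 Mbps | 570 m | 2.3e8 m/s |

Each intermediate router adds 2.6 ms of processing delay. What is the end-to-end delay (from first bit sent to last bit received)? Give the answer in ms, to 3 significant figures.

10.3 ms

L = 8000 × 8 = 64000 bits.
Transmission delay per hop = L/R = 64000/110000000 = 0.581818 ms; 4 hops → 2.32727 ms.
Propagation delays (d/s per hop): 0.00591304, 0.17, 0.0100478, 0.00247826 ms; sum = 0.188439 ms.
Processing at 3 router(s): 3 × 2.6 ms = 7.8 ms.
End-to-end = 10.3 ms.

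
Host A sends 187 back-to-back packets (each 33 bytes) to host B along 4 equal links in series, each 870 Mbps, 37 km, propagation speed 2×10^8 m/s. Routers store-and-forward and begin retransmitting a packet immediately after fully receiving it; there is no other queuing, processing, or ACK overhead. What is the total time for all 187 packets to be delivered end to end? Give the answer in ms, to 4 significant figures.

0.7977 ms

Per-hop transmission t_tx = L/R = 264/870000000 = 0.000303448 ms.
Per-hop propagation t_prop = 37000/200000000 = 0.185 ms.
Pipeline fill: first packet needs 4·t_tx to clear all hops; remaining 186 packets each add one t_tx.
Total = (4+187-1)·t_tx + 4·t_prop = 190·0.000303448 + 4·0.185 = 0.7977 ms.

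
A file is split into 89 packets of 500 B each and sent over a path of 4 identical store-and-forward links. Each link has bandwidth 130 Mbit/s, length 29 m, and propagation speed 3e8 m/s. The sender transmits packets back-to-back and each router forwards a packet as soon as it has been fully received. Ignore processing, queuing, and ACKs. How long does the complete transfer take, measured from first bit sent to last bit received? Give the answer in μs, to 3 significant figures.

Per-hop transmission t_tx = L/R = 4000/130000000 = 30.7692 μs.
Per-hop propagation t_prop = 29/300000000 = 0.0966667 μs.
Pipeline fill: first packet needs 4·t_tx to clear all hops; remaining 88 packets each add one t_tx.
Total = (4+89-1)·t_tx + 4·t_prop = 92·30.7692 + 4·0.0966667 = 2830 μs.

2830 μs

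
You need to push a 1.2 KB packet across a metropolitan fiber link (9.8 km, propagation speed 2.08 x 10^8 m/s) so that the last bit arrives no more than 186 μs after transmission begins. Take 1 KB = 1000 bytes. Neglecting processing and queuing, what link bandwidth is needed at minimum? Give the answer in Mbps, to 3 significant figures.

69.1 Mbps

L = 9600 bits.
Propagation delay = 9800 / 208000000 = 47.1154 μs.
Transmission budget = 186 − 47.1154 = 138.885 μs.
R ≥ L / t_tx = 9600 bits / 0.000138885 s = 69.1 Mbps.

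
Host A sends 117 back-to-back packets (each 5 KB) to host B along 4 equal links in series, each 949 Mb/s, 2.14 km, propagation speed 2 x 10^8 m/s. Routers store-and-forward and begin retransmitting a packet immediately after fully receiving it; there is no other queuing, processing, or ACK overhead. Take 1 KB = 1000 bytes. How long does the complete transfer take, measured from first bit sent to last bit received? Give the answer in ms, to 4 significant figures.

Per-hop transmission t_tx = L/R = 40000/949000000 = 0.0421496 ms.
Per-hop propagation t_prop = 2140/200000000 = 0.0107 ms.
Pipeline fill: first packet needs 4·t_tx to clear all hops; remaining 116 packets each add one t_tx.
Total = (4+117-1)·t_tx + 4·t_prop = 120·0.0421496 + 4·0.0107 = 5.101 ms.

5.101 ms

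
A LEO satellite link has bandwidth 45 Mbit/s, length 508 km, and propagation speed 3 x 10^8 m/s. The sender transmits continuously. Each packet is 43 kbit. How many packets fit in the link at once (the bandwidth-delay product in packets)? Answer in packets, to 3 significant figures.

Propagation delay = 508000 / 300000000 = 0.00169333 s.
BDP = R × t_prop = 45000000 × 0.00169333 = 76200 bits.
In packets of 43000 bits: 1.77 packets.

1.77 packets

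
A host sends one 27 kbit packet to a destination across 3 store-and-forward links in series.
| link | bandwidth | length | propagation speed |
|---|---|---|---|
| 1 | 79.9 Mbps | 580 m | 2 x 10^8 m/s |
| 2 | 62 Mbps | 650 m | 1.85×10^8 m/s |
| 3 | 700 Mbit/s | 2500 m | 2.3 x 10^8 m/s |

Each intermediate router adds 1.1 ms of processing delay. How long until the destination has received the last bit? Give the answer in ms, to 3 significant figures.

3.03 ms

L = 27000 bits.
Transmission delays (L/R per hop): 0.337922, 0.435484, 0.0385714 ms; sum = 0.811978 ms.
Propagation delays (d/s per hop): 0.0029, 0.00351351, 0.0108696 ms; sum = 0.0172831 ms.
Processing at 2 router(s): 2 × 1.1 ms = 2.2 ms.
End-to-end = 3.03 ms.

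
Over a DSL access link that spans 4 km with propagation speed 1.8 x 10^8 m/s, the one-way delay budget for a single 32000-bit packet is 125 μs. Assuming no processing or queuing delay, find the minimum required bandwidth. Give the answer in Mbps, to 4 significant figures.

Propagation delay = 4000 / 180000000 = 22.2222 μs.
Transmission budget = 125 − 22.2222 = 102.778 μs.
R ≥ L / t_tx = 32000 bits / 0.000102778 s = 311.4 Mbps.

311.4 Mbps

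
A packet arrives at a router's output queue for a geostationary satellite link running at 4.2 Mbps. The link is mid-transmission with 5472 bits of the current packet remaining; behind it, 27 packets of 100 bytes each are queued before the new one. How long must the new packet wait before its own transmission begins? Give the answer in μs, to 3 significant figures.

Each queued packet: L/R = 800/4200000 = 190.476 μs.
27 queued → 5142.86 μs.
Plus remaining 5472 bits of current packet: 1302.86 μs.
Queuing delay = 6450 μs.

6450 μs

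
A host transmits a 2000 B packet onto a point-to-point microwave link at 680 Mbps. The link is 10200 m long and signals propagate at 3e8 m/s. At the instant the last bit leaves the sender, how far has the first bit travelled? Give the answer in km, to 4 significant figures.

7.059 km

t_tx = L/R = 16000/680000000 = 2.35294e-05 s.
Distance = s × t_tx = 300000000 × 2.35294e-05 = 7.059 km.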